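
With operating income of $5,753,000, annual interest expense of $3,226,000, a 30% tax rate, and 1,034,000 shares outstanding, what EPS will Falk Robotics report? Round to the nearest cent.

$1.71

Interest = $3,226,000.00, so EBT = $5,753,000 − $3,226,000.00 = $2,527,000.00.
Net income = $2,527,000.00 × (1 − 0.30) = $1,768,900.00.
Per share: $1,768,900.00 / 1,034,000 shares = $1.71.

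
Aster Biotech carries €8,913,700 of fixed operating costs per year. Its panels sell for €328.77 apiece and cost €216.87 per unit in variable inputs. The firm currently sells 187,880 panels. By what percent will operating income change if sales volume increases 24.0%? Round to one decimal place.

Total contribution margin = 187,880 × €111.90 = €21,023,772.00.
Subtracting fixed costs: EBIT = €21,023,772.00 − €8,913,700 = €12,110,072.00.
DOL = contribution ÷ EBIT = €21,023,772.00 ÷ €12,110,072.00 = 1.7361.
Operating income changes by 1.7361 × +24.0% = +41.7%.

+41.7%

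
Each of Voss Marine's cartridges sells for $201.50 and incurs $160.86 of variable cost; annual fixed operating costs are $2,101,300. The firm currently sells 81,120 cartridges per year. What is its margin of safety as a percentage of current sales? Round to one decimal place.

36.3%

Each unit contributes $201.50 − $160.86 = $40.64. Break-even units = $2,101,300 ÷ $40.64 = 51,705.22; break-even revenue = 51,705.22 × $201.50 = $10,418,601.13.
Current sales = 81,120 × $201.50 = $16,345,680.00.
Margin of safety = ($16,345,680.00 − $10,418,601.13) ÷ $16,345,680.00 = 36.3%.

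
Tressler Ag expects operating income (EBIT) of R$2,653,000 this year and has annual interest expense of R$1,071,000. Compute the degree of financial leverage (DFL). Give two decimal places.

1.68

Annual interest charges come to R$1,071,000.00.
DFL = EBIT ÷ (EBIT − I) = R$2,653,000 ÷ (R$2,653,000 − R$1,071,000.00) = R$2,653,000 ÷ R$1,582,000.00 = 1.6770.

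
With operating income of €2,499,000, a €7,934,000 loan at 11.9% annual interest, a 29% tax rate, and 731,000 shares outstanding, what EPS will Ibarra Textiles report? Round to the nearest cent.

€1.51

Pre-tax income = €2,499,000 − €944,146.00 = €1,554,854.00.
Net income = €1,554,854.00 × (1 − 0.29) = €1,103,946.34.
Per share: €1,103,946.34 / 731,000 shares = €1.51.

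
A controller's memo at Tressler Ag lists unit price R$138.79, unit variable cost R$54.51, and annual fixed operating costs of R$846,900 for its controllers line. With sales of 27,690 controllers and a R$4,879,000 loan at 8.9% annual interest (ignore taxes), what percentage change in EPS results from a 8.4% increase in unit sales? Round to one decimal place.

Total contribution margin = 27,690 × R$84.28 = R$2,333,713.20.
Operating income = contribution − fixed costs = R$2,333,713.20 − R$846,900 = R$1,486,813.20.
Interest = R$434,231.00, so EBIT − I = R$1,052,582.20.
DCL = total CM / (EBIT − I) = R$2,333,713.20 / R$1,052,582.20 = 2.2171.
EPS therefore changes by 2.2171 × (+8.4%) = +18.6%.

+18.6%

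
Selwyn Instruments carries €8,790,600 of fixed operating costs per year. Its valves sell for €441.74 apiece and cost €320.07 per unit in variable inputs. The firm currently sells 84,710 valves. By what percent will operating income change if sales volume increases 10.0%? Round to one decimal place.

Contribution at this volume is 84,710 × €121.67 = €10,306,665.70.
EBIT = €10,306,665.70 − €8,790,600 = €1,516,065.70.
Degree of operating leverage = €10,306,665.70 / €1,516,065.70 = 6.7983.
Operating income changes by 6.7983 × +10.0% = +68.0%.

+68.0%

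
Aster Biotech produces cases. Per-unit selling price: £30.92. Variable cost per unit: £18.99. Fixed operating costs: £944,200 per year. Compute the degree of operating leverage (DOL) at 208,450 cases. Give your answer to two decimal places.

1.61

Contribution at this volume is 208,450 × £11.93 = £2,486,808.50.
Operating income = contribution − fixed costs = £2,486,808.50 − £944,200 = £1,542,608.50.
DOL = contribution ÷ EBIT = £2,486,808.50 ÷ £1,542,608.50 = 1.6121.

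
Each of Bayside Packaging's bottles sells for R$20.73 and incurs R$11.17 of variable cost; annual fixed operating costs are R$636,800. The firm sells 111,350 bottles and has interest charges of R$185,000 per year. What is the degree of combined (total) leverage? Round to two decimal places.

4.39

Contribution at this volume is 111,350 × R$9.56 = R$1,064,506.00.
EBIT = R$1,064,506.00 − R$636,800 = R$427,706.00. Interest = R$185,000.00.
DOL = R$1,064,506.00 ÷ R$427,706.00 = 2.4889; DFL = R$427,706.00 ÷ R$242,706.00 = 1.7622.
Combined leverage = 2.4889 × 1.7622 = 4.3859.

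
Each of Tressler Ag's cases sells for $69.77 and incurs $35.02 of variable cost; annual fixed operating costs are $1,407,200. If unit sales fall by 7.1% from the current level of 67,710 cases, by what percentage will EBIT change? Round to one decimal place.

At 67,710 units, contribution = 67,710 × $34.75 = $2,352,922.50.
EBIT = $2,352,922.50 − $1,407,200 = $945,722.50.
Degree of operating leverage = $2,352,922.50 / $945,722.50 = 2.4880.
So EBIT moves 2.4880 × (-7.1%) = -17.7%.

-17.7%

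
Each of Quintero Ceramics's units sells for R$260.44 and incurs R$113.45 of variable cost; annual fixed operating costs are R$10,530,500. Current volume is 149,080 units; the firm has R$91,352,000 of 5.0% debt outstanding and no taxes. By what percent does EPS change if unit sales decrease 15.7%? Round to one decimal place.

-50.5%

Total contribution margin = 149,080 × R$146.99 = R$21,913,269.20.
Subtracting fixed costs: EBIT = R$21,913,269.20 − R$10,530,500 = R$11,382,769.20.
Interest = R$4,567,600.00, so EBIT − I = R$6,815,169.20.
DCL = total CM / (EBIT − I) = R$21,913,269.20 / R$6,815,169.20 = 3.2154.
EPS therefore changes by 3.2154 × (-15.7%) = -50.5%.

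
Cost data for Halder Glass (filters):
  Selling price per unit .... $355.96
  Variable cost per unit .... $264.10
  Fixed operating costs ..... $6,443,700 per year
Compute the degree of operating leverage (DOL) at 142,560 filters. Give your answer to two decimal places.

1.97

At 142,560 units, contribution = 142,560 × $91.86 = $13,095,561.60.
EBIT = $13,095,561.60 − $6,443,700 = $6,651,861.60.
Degree of operating leverage = $13,095,561.60 / $6,651,861.60 = 1.9687.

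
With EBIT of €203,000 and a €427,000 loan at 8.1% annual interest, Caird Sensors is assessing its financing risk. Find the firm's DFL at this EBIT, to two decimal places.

Annual interest charges come to €34,587.00.
DFL = EBIT ÷ (EBIT − I) = €203,000 ÷ (€203,000 − €34,587.00) = €203,000 ÷ €168,413.00 = 1.2054.

1.21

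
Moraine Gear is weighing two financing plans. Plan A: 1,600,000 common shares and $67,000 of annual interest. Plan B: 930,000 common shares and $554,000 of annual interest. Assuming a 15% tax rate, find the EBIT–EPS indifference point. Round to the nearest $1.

Set EPS_A = EPS_B: (EBIT − $67,000)(1 − 0.15) ÷ 1,600,000 = (EBIT − $554,000)(1 − 0.15) ÷ 930,000.
The (1 − t) factor cancels: (EBIT − 67,000) × 930,000 = (EBIT − 554,000) × 1,600,000.
EBIT × (1,600,000 − 930,000) = 554,000 × 1,600,000 − 67,000 × 930,000 = 824,090,000,000, so EBIT = 824,090,000,000 ÷ 670,000 = 1,229,985.07.

$1,229,985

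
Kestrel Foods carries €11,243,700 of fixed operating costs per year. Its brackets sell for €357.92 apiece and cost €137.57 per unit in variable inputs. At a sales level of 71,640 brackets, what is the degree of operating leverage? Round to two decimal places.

Total contribution margin = 71,640 × €220.35 = €15,785,874.00.
Subtracting fixed costs: EBIT = €15,785,874.00 − €11,243,700 = €4,542,174.00.
Degree of operating leverage = €15,785,874.00 / €4,542,174.00 = 3.4754.

3.48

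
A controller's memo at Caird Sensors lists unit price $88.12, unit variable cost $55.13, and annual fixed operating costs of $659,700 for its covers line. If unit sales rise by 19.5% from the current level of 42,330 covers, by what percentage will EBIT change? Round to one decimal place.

At 42,330 units, contribution = 42,330 × $32.99 = $1,396,466.70.
Operating income = contribution − fixed costs = $1,396,466.70 − $659,700 = $736,766.70.
Degree of operating leverage = $1,396,466.70 / $736,766.70 = 1.8954.
Operating income changes by 1.8954 × +19.5% = +37.0%.

+37.0%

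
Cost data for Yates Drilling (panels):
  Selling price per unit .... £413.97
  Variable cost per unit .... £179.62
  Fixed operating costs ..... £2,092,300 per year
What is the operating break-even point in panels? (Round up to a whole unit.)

Contribution margin per unit = £413.97 − £179.62 = £234.35.
Break-even Q = £2,092,300 / £234.35 = 8,928.10 → 8,929 panels.

8,929 panels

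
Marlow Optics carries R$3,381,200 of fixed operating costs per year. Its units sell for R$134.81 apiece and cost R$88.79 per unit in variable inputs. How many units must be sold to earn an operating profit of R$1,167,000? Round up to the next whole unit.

Unit CM = price − variable cost = R$134.81 − R$88.79 = R$46.02.
Required volume = (fixed costs + target profit) ÷ CM = (R$3,381,200 + R$1,167,000) ÷ R$46.02 = 98,830.94, so 98,831 units.

98,831 units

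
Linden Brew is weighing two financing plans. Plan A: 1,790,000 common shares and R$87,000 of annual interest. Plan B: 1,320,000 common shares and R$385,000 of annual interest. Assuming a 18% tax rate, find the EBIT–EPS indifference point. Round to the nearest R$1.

At indifference, (EBIT − 87,000)(1 − t)/1,790,000 = (EBIT − 385,000)(1 − t)/1,320,000.
The (1 − t) factor cancels: (EBIT − 87,000) × 1,320,000 = (EBIT − 385,000) × 1,790,000.
Solving, EBIT = (385,000·1,790,000 − 87,000·1,320,000) / (1,790,000 − 1,320,000) = 574,310,000,000 / 470,000 = 1,221,936.17.

R$1,221,936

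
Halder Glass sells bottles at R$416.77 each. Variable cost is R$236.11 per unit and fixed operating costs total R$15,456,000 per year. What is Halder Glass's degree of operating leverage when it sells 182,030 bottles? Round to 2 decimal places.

1.89

Total contribution margin = 182,030 × R$180.66 = R$32,885,539.80.
EBIT = R$32,885,539.80 − R$15,456,000 = R$17,429,539.80.
DOL = contribution ÷ EBIT = R$32,885,539.80 ÷ R$17,429,539.80 = 1.8868.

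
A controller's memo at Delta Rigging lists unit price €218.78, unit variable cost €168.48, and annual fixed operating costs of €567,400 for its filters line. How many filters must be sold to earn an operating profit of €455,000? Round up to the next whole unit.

Each unit contributes €218.78 − €168.48 = €50.30.
Units = (FC + target) / CM = (€567,400 + €455,000) / €50.30 = 20,326.04, so 20,327 filters.

20,327 filters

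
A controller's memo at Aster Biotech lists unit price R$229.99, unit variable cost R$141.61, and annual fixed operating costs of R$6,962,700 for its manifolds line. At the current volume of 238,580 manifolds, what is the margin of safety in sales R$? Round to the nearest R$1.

R$36,752,080

Unit CM = price − variable cost = R$229.99 − R$141.61 = R$88.38. Break-even units = R$6,962,700 ÷ R$88.38 = 78,781.40; break-even revenue = 78,781.40 × R$229.99 = R$18,118,933.84.
Actual sales revenue = 238,580 × R$229.99 = R$54,871,014.20.
Margin of safety = R$54,871,014.20 − R$18,118,933.84 = R$36,752,080.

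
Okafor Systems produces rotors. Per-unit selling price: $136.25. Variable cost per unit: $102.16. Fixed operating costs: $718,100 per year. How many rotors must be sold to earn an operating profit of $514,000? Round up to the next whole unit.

Each unit contributes $136.25 − $102.16 = $34.09.
Units = (FC + target) / CM = ($718,100 + $514,000) / $34.09 = 36,142.56, so 36,143 rotors.

36,143 rotors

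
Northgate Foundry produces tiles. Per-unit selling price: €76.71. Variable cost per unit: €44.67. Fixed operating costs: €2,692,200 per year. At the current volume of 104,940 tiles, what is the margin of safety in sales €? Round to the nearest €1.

Each unit contributes €76.71 − €44.67 = €32.04. Break-even units = €2,692,200 ÷ €32.04 = 84,026.22; break-even revenue = 84,026.22 × €76.71 = €6,445,651.12.
Actual sales revenue = 104,940 × €76.71 = €8,049,947.40.
Margin of safety = €8,049,947.40 − €6,445,651.12 = €1,604,296.

€1,604,296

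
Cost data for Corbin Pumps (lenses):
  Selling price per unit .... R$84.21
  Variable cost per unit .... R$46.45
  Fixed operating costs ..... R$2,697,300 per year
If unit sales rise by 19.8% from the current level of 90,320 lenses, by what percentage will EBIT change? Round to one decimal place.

At 90,320 units, contribution = 90,320 × R$37.76 = R$3,410,483.20.
Subtracting fixed costs: EBIT = R$3,410,483.20 − R$2,697,300 = R$713,183.20.
DOL = contribution ÷ EBIT = R$3,410,483.20 ÷ R$713,183.20 = 4.7821.
%ΔEBIT = DOL × %ΔSales = 4.7821 × +19.8% = +94.7%.

+94.7%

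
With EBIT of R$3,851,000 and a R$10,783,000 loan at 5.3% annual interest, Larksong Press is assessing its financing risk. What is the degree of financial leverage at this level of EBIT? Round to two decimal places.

1.17

Interest = R$571,499.00.
DFL = EBIT ÷ (EBIT − I) = R$3,851,000 ÷ (R$3,851,000 − R$571,499.00) = R$3,851,000 ÷ R$3,279,501.00 = 1.1743.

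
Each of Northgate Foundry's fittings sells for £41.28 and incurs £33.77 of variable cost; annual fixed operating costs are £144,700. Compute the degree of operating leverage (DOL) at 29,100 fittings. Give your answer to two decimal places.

Contribution at this volume is 29,100 × £7.51 = £218,541.00.
Subtracting fixed costs: EBIT = £218,541.00 − £144,700 = £73,841.00.
Degree of operating leverage = £218,541.00 / £73,841.00 = 2.9596.

2.96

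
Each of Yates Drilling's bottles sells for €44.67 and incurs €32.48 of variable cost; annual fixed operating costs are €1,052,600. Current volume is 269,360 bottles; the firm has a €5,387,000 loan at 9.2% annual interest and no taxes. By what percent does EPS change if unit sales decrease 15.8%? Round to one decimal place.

-29.9%

Total contribution margin = 269,360 × €12.19 = €3,283,498.40.
EBIT = €3,283,498.40 − €1,052,600 = €2,230,898.40.
Interest = €495,604.00, so EBIT − I = €1,735,294.40.
Degree of combined leverage = contribution ÷ (EBIT − I) = €3,283,498.40 ÷ €1,735,294.40 = 1.8922.
%ΔEPS = DCL × %ΔSales = 1.8922 × -15.8% = -29.9%.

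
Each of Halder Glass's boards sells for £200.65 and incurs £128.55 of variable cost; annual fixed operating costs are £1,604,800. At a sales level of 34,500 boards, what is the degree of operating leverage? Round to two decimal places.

Contribution at this volume is 34,500 × £72.10 = £2,487,450.00.
Operating income = contribution − fixed costs = £2,487,450.00 − £1,604,800 = £882,650.00.
Degree of operating leverage = £2,487,450.00 / £882,650.00 = 2.8182.

2.82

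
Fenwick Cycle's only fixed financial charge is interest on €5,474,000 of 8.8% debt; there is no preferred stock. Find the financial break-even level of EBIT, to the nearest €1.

€481,712

Annual interest = 8.8% × €5,474,000 = €481,712.00.
Without preferred stock the financial break-even is simply EBIT = interest = €481,712.00.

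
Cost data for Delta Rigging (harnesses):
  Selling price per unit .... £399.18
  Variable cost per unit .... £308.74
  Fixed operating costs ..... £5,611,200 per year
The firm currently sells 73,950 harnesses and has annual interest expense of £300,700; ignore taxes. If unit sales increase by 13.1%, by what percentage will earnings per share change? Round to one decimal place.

Total contribution margin = 73,950 × £90.44 = £6,688,038.00.
Subtracting fixed costs: EBIT = £6,688,038.00 − £5,611,200 = £1,076,838.00.
Interest = £300,700.00, so EBIT − I = £776,138.00.
DCL = total CM / (EBIT − I) = £6,688,038.00 / £776,138.00 = 8.6171.
%ΔEPS = DCL × %ΔSales = 8.6171 × +13.1% = +112.9%.

+112.9%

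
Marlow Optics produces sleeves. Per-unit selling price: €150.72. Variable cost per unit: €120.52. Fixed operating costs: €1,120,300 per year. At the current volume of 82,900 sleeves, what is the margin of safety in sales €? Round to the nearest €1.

€6,903,575

Each unit contributes €150.72 − €120.52 = €30.20. Break-even units = €1,120,300 ÷ €30.20 = 37,096.03; break-even revenue = 37,096.03 × €150.72 = €5,591,113.11.
Actual sales revenue = 82,900 × €150.72 = €12,494,688.00.
Margin of safety = €12,494,688.00 − €5,591,113.11 = €6,903,575.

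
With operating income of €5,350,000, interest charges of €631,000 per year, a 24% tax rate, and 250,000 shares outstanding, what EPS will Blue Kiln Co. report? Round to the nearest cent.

Pre-tax income = €5,350,000 − €631,000.00 = €4,719,000.00.
Net income = €4,719,000.00 × (1 − 0.24) = €3,586,440.00.
EPS = €3,586,440.00 ÷ 250,000 = €14.35.

€14.35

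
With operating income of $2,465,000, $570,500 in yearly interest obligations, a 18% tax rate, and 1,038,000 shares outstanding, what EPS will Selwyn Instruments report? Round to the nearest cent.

Interest = $570,500.00, so EBT = $2,465,000 − $570,500.00 = $1,894,500.00.
Net income = $1,894,500.00 × (1 − 0.18) = $1,553,490.00.
Per share: $1,553,490.00 / 1,038,000 shares = $1.50.

$1.50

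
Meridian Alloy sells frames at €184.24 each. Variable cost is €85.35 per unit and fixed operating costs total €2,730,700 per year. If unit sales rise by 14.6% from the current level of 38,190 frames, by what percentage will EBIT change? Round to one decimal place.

+52.7%

Contribution at this volume is 38,190 × €98.89 = €3,776,609.10.
EBIT = €3,776,609.10 − €2,730,700 = €1,045,909.10.
Degree of operating leverage = €3,776,609.10 / €1,045,909.10 = 3.6108.
%ΔEBIT = DOL × %ΔSales = 3.6108 × +14.6% = +52.7%.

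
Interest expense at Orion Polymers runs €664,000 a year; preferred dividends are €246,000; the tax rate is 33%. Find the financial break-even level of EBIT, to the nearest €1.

€1,031,164

Grossing the preferred dividend up to pre-tax terms: €246,000 / (1 − 0.33) = €367,164.18.
Financial break-even EBIT = interest + D_p ÷ (1 − t) = €664,000 + €367,164.18 = €1,031,164.18.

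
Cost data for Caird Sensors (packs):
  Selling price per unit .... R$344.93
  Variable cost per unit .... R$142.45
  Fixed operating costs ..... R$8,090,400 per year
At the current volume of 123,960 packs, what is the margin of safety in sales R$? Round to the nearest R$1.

Contribution margin per unit = R$344.93 − R$142.45 = R$202.48. Break-even units = R$8,090,400 ÷ R$202.48 = 39,956.54; break-even revenue = 39,956.54 × R$344.93 = R$13,782,208.97.
Actual sales revenue = 123,960 × R$344.93 = R$42,757,522.80.
Margin of safety = R$42,757,522.80 − R$13,782,208.97 = R$28,975,314.

R$28,975,314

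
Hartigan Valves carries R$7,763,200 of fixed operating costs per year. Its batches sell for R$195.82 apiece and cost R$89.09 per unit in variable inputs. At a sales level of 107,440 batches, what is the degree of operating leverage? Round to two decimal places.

3.10

Contribution at this volume is 107,440 × R$106.73 = R$11,467,071.20.
EBIT = R$11,467,071.20 − R$7,763,200 = R$3,703,871.20.
Degree of operating leverage = R$11,467,071.20 / R$3,703,871.20 = 3.0960.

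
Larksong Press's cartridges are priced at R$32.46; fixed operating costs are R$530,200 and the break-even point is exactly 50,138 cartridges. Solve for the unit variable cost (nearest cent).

At break-even, FC = Q × (P − VC), so P − VC = R$530,200 ÷ 50,138 = R$10.5748.
Hence VC = price − CM = R$32.46 − R$10.5748 = R$21.89.

R$21.89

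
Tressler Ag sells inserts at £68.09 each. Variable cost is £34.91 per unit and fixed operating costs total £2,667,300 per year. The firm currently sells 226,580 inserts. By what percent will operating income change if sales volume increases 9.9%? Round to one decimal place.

Contribution at this volume is 226,580 × £33.18 = £7,517,924.40.
Subtracting fixed costs: EBIT = £7,517,924.40 − £2,667,300 = £4,850,624.40.
DOL = contribution ÷ EBIT = £7,517,924.40 ÷ £4,850,624.40 = 1.5499.
So EBIT moves 1.5499 × (+9.9%) = +15.3%.

+15.3%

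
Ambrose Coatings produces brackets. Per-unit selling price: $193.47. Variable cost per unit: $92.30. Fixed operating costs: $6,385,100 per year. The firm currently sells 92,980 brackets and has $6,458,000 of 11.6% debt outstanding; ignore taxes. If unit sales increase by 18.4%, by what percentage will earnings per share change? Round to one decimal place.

+76.2%

At 92,980 units, contribution = 92,980 × $101.17 = $9,406,786.60.
EBIT = $9,406,786.60 − $6,385,100 = $3,021,686.60.
After interest of $749,128.00, pre-tax earnings = $2,272,558.60.
Degree of combined leverage = contribution ÷ (EBIT − I) = $9,406,786.60 ÷ $2,272,558.60 = 4.1393.
EPS therefore changes by 4.1393 × (+18.4%) = +76.2%.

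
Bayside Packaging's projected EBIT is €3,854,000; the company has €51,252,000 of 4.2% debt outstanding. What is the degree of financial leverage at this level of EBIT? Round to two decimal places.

2.27

Annual interest charges come to €2,152,584.00.
DFL = EBIT ÷ (EBIT − I) = €3,854,000 ÷ (€3,854,000 − €2,152,584.00) = €3,854,000 ÷ €1,701,416.00 = 2.2652.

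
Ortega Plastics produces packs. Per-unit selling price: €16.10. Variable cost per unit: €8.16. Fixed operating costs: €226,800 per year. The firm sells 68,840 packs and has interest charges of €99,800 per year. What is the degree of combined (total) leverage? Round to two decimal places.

2.48

Total contribution margin = 68,840 × €7.94 = €546,589.60.
Subtracting fixed costs: EBIT = €546,589.60 − €226,800 = €319,789.60. Interest = €99,800.00, so EBIT − I = €219,989.60.
DCL = contribution ÷ (EBIT − I) = €546,589.60 ÷ €219,989.60 = 2.4846.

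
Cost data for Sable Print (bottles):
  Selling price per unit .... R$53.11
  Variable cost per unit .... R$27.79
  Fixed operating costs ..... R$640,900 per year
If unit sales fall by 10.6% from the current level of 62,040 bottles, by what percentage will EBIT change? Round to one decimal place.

At 62,040 units, contribution = 62,040 × R$25.32 = R$1,570,852.80.
EBIT = R$1,570,852.80 − R$640,900 = R$929,952.80.
Degree of operating leverage = R$1,570,852.80 / R$929,952.80 = 1.6892.
%ΔEBIT = DOL × %ΔSales = 1.6892 × -10.6% = -17.9%.

-17.9%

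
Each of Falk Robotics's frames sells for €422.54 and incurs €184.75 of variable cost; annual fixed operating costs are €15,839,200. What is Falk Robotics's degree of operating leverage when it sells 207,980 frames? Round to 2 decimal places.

At 207,980 units, contribution = 207,980 × €237.79 = €49,455,564.20.
EBIT = €49,455,564.20 − €15,839,200 = €33,616,364.20.
Degree of operating leverage = €49,455,564.20 / €33,616,364.20 = 1.4712.

1.47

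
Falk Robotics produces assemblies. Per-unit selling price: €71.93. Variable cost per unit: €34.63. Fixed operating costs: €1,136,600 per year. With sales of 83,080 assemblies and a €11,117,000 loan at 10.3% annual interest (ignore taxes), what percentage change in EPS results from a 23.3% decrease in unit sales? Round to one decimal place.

Contribution at this volume is 83,080 × €37.30 = €3,098,884.00.
Operating income = contribution − fixed costs = €3,098,884.00 − €1,136,600 = €1,962,284.00.
After interest of €1,145,051.00, pre-tax earnings = €817,233.00.
DCL = total CM / (EBIT − I) = €3,098,884.00 / €817,233.00 = 3.7919.
EPS therefore changes by 3.7919 × (-23.3%) = -88.4%.

-88.4%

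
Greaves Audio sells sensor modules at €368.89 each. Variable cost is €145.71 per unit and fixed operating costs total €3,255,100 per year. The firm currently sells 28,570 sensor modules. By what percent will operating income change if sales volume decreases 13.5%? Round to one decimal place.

Contribution at this volume is 28,570 × €223.18 = €6,376,252.60.
Operating income = contribution − fixed costs = €6,376,252.60 − €3,255,100 = €3,121,152.60.
DOL = contribution ÷ EBIT = €6,376,252.60 ÷ €3,121,152.60 = 2.0429.
%ΔEBIT = DOL × %ΔSales = 2.0429 × -13.5% = -27.6%.

-27.6%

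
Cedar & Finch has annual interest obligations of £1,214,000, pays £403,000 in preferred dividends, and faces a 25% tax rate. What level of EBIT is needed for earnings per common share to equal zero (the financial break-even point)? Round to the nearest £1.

Preferred dividends are paid after tax, so their pre-tax equivalent is £403,000 ÷ (1 − 0.25) = £537,333.33.
Financial break-even EBIT = interest + D_p ÷ (1 − t) = £1,214,000 + £537,333.33 = £1,751,333.33.

£1,751,333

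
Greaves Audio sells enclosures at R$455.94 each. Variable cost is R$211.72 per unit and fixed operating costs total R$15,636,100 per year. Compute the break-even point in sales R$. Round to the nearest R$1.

Contribution margin per unit = R$455.94 − R$211.72 = R$244.22, a CM ratio of R$244.22 ÷ R$455.94 = 0.5356.
Break-even sales = FC ÷ CM ratio = R$15,636,100 × R$455.94 / R$244.22 = R$29,191,399.

R$29,191,399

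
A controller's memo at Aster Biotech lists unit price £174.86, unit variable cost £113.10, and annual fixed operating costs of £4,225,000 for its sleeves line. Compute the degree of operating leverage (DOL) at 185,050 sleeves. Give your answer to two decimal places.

1.59

Total contribution margin = 185,050 × £61.76 = £11,428,688.00.
Operating income = contribution − fixed costs = £11,428,688.00 − £4,225,000 = £7,203,688.00.
So DOL = total CM / EBIT = £11,428,688.00 / £7,203,688.00 = 1.5865.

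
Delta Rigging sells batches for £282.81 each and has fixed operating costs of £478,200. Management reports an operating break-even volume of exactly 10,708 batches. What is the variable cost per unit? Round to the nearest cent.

£238.15

Contribution per unit must be FC / Q = £478,200 / 10,708 = £44.6582.
Variable cost per unit = £282.81 − £44.6582 = £238.15.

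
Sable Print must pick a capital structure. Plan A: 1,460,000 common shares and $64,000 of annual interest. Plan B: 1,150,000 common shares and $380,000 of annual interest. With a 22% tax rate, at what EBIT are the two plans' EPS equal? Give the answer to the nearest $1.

Set EPS_A = EPS_B: (EBIT − $64,000)(1 − 0.22) ÷ 1,460,000 = (EBIT − $380,000)(1 − 0.22) ÷ 1,150,000.
Cancelling (1 − t) and cross-multiplying: 1,150,000·(EBIT − 64,000) = 1,460,000·(EBIT − 380,000).
Solving, EBIT = (380,000·1,460,000 − 64,000·1,150,000) / (1,460,000 − 1,150,000) = 481,200,000,000 / 310,000 = 1,552,258.06.

$1,552,258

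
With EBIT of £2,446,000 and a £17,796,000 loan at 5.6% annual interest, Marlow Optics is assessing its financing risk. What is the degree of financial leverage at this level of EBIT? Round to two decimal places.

Annual interest charges come to £996,576.00.
Degree of financial leverage = EBIT / (EBIT − interest) = £2,446,000 / £1,449,424.00 = 1.6876.

1.69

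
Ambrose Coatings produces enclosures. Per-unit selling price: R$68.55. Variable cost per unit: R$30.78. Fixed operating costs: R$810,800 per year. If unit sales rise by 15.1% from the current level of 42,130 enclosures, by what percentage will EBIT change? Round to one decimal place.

+30.8%

Contribution at this volume is 42,130 × R$37.77 = R$1,591,250.10.
Operating income = contribution − fixed costs = R$1,591,250.10 − R$810,800 = R$780,450.10.
Degree of operating leverage = R$1,591,250.10 / R$780,450.10 = 2.0389.
So EBIT moves 2.0389 × (+15.1%) = +30.8%.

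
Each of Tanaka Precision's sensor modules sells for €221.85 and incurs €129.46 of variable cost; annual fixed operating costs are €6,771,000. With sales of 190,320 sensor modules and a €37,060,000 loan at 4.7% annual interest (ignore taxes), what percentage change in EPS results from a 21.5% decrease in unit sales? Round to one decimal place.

Total contribution margin = 190,320 × €92.39 = €17,583,664.80.
Operating income = contribution − fixed costs = €17,583,664.80 − €6,771,000 = €10,812,664.80.
After interest of €1,741,820.00, pre-tax earnings = €9,070,844.80.
DCL = total CM / (EBIT − I) = €17,583,664.80 / €9,070,844.80 = 1.9385.
%ΔEPS = DCL × %ΔSales = 1.9385 × -21.5% = -41.7%.

-41.7%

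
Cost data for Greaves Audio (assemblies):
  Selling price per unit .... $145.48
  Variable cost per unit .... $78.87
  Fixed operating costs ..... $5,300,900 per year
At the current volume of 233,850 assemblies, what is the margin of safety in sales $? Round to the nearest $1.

$22,443,033

Contribution margin per unit = $145.48 − $78.87 = $66.61. Break-even units = $5,300,900 ÷ $66.61 = 79,581.14; break-even revenue = 79,581.14 × $145.48 = $11,577,464.83.
Current sales = 233,850 × $145.48 = $34,020,498.00.
Margin of safety = $34,020,498.00 − $11,577,464.83 = $22,443,033.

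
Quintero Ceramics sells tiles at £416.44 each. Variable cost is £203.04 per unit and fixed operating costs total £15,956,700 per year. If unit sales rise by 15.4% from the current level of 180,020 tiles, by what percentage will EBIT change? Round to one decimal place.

+26.3%

Total contribution margin = 180,020 × £213.40 = £38,416,268.00.
EBIT = £38,416,268.00 − £15,956,700 = £22,459,568.00.
So DOL = total CM / EBIT = £38,416,268.00 / £22,459,568.00 = 1.7105.
%ΔEBIT = DOL × %ΔSales = 1.7105 × +15.4% = +26.3%.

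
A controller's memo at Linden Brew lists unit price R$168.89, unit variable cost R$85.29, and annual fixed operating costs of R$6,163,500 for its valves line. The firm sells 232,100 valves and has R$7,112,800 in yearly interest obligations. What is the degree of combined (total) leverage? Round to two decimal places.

3.17

At 232,100 units, contribution = 232,100 × R$83.60 = R$19,403,560.00.
EBIT = R$19,403,560.00 − R$6,163,500 = R$13,240,060.00. Interest = R$7,112,800.00, so EBIT − I = R$6,127,260.00.
DCL = contribution ÷ (EBIT − I) = R$19,403,560.00 ÷ R$6,127,260.00 = 3.1668.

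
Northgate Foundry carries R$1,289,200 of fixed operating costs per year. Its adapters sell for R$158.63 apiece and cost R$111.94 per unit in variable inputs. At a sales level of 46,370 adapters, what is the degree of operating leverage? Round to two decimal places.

Total contribution margin = 46,370 × R$46.69 = R$2,165,015.30.
EBIT = R$2,165,015.30 − R$1,289,200 = R$875,815.30.
Degree of operating leverage = R$2,165,015.30 / R$875,815.30 = 2.4720.

2.47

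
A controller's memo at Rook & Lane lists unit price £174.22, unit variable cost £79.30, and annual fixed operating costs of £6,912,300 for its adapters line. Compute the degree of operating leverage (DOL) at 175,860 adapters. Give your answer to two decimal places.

1.71

Total contribution margin = 175,860 × £94.92 = £16,692,631.20.
Operating income = contribution − fixed costs = £16,692,631.20 − £6,912,300 = £9,780,331.20.
DOL = contribution ÷ EBIT = £16,692,631.20 ÷ £9,780,331.20 = 1.7068.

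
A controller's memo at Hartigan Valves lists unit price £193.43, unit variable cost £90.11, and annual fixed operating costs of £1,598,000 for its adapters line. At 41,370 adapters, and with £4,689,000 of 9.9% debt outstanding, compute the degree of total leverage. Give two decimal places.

1.93

Contribution at this volume is 41,370 × £103.32 = £4,274,348.40.
EBIT = £4,274,348.40 − £1,598,000 = £2,676,348.40. Interest = £464,211.00, so EBIT − I = £2,212,137.40.
DCL = contribution ÷ (EBIT − I) = £4,274,348.40 ÷ £2,212,137.40 = 1.9322.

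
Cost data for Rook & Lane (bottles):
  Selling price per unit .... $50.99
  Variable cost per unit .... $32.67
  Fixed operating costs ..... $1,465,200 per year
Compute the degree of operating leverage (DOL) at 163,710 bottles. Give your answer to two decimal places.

Total contribution margin = 163,710 × $18.32 = $2,999,167.20.
Operating income = contribution − fixed costs = $2,999,167.20 − $1,465,200 = $1,533,967.20.
So DOL = total CM / EBIT = $2,999,167.20 / $1,533,967.20 = 1.9552.

1.96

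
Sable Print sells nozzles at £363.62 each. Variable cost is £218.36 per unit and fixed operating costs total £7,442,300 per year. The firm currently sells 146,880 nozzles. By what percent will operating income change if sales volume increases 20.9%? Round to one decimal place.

Contribution at this volume is 146,880 × £145.26 = £21,335,788.80.
Operating income = contribution − fixed costs = £21,335,788.80 − £7,442,300 = £13,893,488.80.
DOL = contribution ÷ EBIT = £21,335,788.80 ÷ £13,893,488.80 = 1.5357.
%ΔEBIT = DOL × %ΔSales = 1.5357 × +20.9% = +32.1%.

+32.1%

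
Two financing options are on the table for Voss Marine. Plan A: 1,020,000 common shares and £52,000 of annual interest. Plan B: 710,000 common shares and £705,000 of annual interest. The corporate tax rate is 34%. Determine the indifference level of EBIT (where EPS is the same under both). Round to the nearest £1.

£2,200,581

Set EPS_A = EPS_B: (EBIT − £52,000)(1 − 0.34) ÷ 1,020,000 = (EBIT − £705,000)(1 − 0.34) ÷ 710,000.
The (1 − t) factor cancels: (EBIT − 52,000) × 710,000 = (EBIT − 705,000) × 1,020,000.
EBIT × (1,020,000 − 710,000) = 705,000 × 1,020,000 − 52,000 × 710,000 = 682,180,000,000, so EBIT = 682,180,000,000 ÷ 310,000 = 2,200,580.65.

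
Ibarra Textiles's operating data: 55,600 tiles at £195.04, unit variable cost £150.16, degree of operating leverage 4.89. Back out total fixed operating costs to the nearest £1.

£1,985,036

At 55,600 units, contribution = 55,600 × £44.88 = £2,495,328.00.
DOL = contribution / EBIT, so EBIT = £2,495,328.00 / 4.89 = £510,292.02.
Fixed costs = CM − EBIT = £2,495,328.00 − £510,292.02 = £1,985,036.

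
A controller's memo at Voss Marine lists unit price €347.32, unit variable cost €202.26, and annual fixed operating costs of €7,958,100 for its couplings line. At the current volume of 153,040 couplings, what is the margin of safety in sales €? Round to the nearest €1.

Each unit contributes €347.32 − €202.26 = €145.06. Break-even units = €7,958,100 ÷ €145.06 = 54,860.75; break-even revenue = 54,860.75 × €347.32 = €19,054,234.74.
Current sales = 153,040 × €347.32 = €53,153,852.80.
Margin of safety = €53,153,852.80 − €19,054,234.74 = €34,099,618.

€34,099,618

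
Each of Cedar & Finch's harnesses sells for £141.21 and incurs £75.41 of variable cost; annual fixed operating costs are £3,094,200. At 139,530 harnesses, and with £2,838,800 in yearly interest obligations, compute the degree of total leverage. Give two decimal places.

2.83

Contribution at this volume is 139,530 × £65.80 = £9,181,074.00.
Operating income = contribution − fixed costs = £9,181,074.00 − £3,094,200 = £6,086,874.00. Interest = £2,838,800.00.
DOL = £9,181,074.00 ÷ £6,086,874.00 = 1.5083; DFL = £6,086,874.00 ÷ £3,248,074.00 = 1.8740.
Combined leverage = 1.5083 × 1.8740 = 2.8266.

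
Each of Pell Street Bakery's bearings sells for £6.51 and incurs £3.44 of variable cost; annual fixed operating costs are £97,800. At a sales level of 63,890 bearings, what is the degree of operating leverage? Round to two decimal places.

1.99

Contribution at this volume is 63,890 × £3.07 = £196,142.30.
Subtracting fixed costs: EBIT = £196,142.30 − £97,800 = £98,342.30.
DOL = contribution ÷ EBIT = £196,142.30 ÷ £98,342.30 = 1.9945.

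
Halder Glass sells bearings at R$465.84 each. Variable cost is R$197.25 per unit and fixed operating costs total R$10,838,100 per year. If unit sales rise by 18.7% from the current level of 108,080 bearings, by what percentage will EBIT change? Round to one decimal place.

+29.8%

Contribution at this volume is 108,080 × R$268.59 = R$29,029,207.20.
EBIT = R$29,029,207.20 − R$10,838,100 = R$18,191,107.20.
So DOL = total CM / EBIT = R$29,029,207.20 / R$18,191,107.20 = 1.5958.
%ΔEBIT = DOL × %ΔSales = 1.5958 × +18.7% = +29.8%.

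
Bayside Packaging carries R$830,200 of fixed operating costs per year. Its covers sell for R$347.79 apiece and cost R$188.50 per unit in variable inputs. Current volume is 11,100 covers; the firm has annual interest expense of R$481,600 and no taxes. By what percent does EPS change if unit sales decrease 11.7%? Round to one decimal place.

Contribution at this volume is 11,100 × R$159.29 = R$1,768,119.00.
EBIT = R$1,768,119.00 − R$830,200 = R$937,919.00.
Interest = R$481,600.00, so EBIT − I = R$456,319.00.
Degree of combined leverage = contribution ÷ (EBIT − I) = R$1,768,119.00 ÷ R$456,319.00 = 3.8747.
EPS therefore changes by 3.8747 × (-11.7%) = -45.3%.

-45.3%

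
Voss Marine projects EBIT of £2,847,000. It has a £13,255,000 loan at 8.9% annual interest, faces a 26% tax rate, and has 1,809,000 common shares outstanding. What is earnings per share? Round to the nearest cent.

Pre-tax income = £2,847,000 − £1,179,695.00 = £1,667,305.00.
Net income = £1,667,305.00 × (1 − 0.26) = £1,233,805.70.
Per share: £1,233,805.70 / 1,809,000 shares = £0.68.

£0.68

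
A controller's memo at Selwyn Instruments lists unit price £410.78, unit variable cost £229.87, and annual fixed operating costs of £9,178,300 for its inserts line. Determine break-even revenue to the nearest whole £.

£20,840,540

Contribution margin per unit = £410.78 − £229.87 = £180.91, a CM ratio of £180.91 ÷ £410.78 = 0.4404.
Break-even revenue = fixed costs × price ÷ CM = £9,178,300 × £410.78 ÷ £180.91 = £20,840,540.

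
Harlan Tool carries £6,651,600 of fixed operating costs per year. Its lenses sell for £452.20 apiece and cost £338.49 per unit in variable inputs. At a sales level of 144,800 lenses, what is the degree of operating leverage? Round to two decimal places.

1.68

At 144,800 units, contribution = 144,800 × £113.71 = £16,465,208.00.
EBIT = £16,465,208.00 − £6,651,600 = £9,813,608.00.
Degree of operating leverage = £16,465,208.00 / £9,813,608.00 = 1.6778.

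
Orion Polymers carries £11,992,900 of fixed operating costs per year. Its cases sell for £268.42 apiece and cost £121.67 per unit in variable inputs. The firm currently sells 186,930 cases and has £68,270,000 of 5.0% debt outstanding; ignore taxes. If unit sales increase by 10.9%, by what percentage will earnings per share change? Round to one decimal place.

+24.9%

At 186,930 units, contribution = 186,930 × £146.75 = £27,431,977.50.
Subtracting fixed costs: EBIT = £27,431,977.50 − £11,992,900 = £15,439,077.50.
Interest = £3,413,500.00, so EBIT − I = £12,025,577.50.
Degree of combined leverage = contribution ÷ (EBIT − I) = £27,431,977.50 ÷ £12,025,577.50 = 2.2811.
EPS therefore changes by 2.2811 × (+10.9%) = +24.9%.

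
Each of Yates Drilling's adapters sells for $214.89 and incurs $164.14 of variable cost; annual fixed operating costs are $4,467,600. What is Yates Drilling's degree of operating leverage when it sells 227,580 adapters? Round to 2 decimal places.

1.63

At 227,580 units, contribution = 227,580 × $50.75 = $11,549,685.00.
Operating income = contribution − fixed costs = $11,549,685.00 − $4,467,600 = $7,082,085.00.
Degree of operating leverage = $11,549,685.00 / $7,082,085.00 = 1.6308.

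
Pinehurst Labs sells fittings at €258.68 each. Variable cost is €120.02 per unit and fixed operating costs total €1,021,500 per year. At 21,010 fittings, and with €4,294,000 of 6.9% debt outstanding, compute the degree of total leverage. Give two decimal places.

Total contribution margin = 21,010 × €138.66 = €2,913,246.60.
Operating income = contribution − fixed costs = €2,913,246.60 − €1,021,500 = €1,891,746.60. Interest = €296,286.00.
DOL = €2,913,246.60 ÷ €1,891,746.60 = 1.5400; DFL = €1,891,746.60 ÷ €1,595,460.60 = 1.1857.
DCL = DOL × DFL = 1.5400 × 1.1857 = 1.8260.

1.83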